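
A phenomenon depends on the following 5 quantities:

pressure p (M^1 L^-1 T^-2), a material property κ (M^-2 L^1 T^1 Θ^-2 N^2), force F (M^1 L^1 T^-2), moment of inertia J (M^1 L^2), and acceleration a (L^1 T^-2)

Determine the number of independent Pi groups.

1

There are 5 variables and 5 base dimensions (M, L, T, Θ, N).
The dimension matrix has rank 4 (less than 5: the dimension vectors are linearly dependent).
Independent dimensionless groups: 5 − 4 = 1.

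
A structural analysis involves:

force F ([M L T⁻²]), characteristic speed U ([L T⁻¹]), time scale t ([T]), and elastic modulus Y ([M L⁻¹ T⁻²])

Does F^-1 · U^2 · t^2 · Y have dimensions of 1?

yes

Sum the exponent of each base dimension across the product:
  M: −[F]_M + 2·[U]_M + 2·[t]_M + [Y]_M = −(1) + 2·(0) + 2·(0) + (1) = 0
  L: −[F]_L + 2·[U]_L + 2·[t]_L + [Y]_L = −(1) + 2·(1) + 2·(0) + (-1) = 0
  T: −[F]_T + 2·[U]_T + 2·[t]_T + [Y]_T = −(-2) + 2·(-1) + 2·(1) + (-2) = 0
All base exponents vanish — dimensionless.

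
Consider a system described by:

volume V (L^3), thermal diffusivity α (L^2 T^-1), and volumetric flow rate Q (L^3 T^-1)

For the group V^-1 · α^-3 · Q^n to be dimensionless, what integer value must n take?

Balance the L exponent: (3)·n from Q, plus −(3) − 3·(2) = -9 from the rest, must sum to zero.
3n − 9 = 0, so n = 3.

3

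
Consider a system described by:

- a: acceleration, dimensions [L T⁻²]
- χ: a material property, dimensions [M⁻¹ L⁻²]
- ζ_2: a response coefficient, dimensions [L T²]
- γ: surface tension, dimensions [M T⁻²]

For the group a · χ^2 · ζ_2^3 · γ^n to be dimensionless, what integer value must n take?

2

Balance the M exponent: (1)·n from γ, plus (0) + 2·(-1) + 3·(0) = -2 from the rest, must sum to zero.
n − 2 = 0, so n = 2.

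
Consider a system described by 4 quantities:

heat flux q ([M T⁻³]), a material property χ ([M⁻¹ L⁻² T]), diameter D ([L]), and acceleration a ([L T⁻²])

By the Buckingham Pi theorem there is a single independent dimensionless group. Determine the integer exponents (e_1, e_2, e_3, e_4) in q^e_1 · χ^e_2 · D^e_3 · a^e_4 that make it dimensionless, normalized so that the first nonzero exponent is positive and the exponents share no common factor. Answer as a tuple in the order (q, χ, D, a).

M: e_1·(1) + e_2·(-1) + e_3·(0) + e_4·(0) = 0
L: e_1·(0) + e_2·(-2) + e_3·(1) + e_4·(1) = 0
T: e_1·(-3) + e_2·(1) + e_3·(0) + e_4·(-2) = 0
Solving this homogeneous linear system for the smallest-integer solution (first nonzero entry positive) gives (1, 1, 3, -1).

(1, 1, 3, -1)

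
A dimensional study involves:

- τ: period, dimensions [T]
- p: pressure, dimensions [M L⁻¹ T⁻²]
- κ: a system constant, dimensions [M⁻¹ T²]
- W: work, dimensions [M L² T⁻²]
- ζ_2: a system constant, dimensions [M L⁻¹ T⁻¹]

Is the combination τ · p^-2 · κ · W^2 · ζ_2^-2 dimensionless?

no

Sum the exponent of each base dimension across the product:
  M: [τ]_M − 2·[p]_M + [κ]_M + 2·[W]_M − 2·[ζ_2]_M = (0) − 2·(1) + (-1) + 2·(1) − 2·(1) = -3
  L: [τ]_L − 2·[p]_L + [κ]_L + 2·[W]_L − 2·[ζ_2]_L = (0) − 2·(-1) + (0) + 2·(2) − 2·(-1) = 8
  T: [τ]_T − 2·[p]_T + [κ]_T + 2·[W]_T − 2·[ζ_2]_T = (1) − 2·(-2) + (2) + 2·(-2) − 2·(-1) = 5
Net dimensions [M⁻³ L⁸ T⁵] ≠ [1] — not dimensionless.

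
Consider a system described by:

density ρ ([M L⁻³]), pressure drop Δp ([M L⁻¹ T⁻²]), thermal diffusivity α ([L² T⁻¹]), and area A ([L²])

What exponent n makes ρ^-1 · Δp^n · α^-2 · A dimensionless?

Balance the M exponent: (1)·n from Δp, plus −(1) − 2·(0) + (0) = -1 from the rest, must sum to zero.
n − 1 = 0, so n = 1.

1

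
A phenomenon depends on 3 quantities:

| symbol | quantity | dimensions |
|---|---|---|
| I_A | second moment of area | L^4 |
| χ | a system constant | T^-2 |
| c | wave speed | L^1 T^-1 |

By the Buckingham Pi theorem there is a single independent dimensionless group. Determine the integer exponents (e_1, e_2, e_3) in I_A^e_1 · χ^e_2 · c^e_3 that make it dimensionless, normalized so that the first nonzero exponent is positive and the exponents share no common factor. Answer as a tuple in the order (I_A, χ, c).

L: e_1·(4) + e_2·(0) + e_3·(1) = 0
T: e_1·(0) + e_2·(-2) + e_3·(-1) = 0
Solving this homogeneous linear system for the smallest-integer solution (first nonzero entry positive) gives (1, 2, -4).

(1, 2, -4)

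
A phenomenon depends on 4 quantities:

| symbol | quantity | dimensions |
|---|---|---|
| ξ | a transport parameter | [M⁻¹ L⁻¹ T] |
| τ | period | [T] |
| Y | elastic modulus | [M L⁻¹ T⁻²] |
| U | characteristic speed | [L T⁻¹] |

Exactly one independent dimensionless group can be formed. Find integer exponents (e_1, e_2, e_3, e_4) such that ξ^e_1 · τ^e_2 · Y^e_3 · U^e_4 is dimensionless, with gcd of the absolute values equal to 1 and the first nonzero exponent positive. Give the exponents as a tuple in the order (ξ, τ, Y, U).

M: e_1·(-1) + e_2·(0) + e_3·(1) + e_4·(0) = 0
L: e_1·(-1) + e_2·(0) + e_3·(-1) + e_4·(1) = 0
T: e_1·(1) + e_2·(1) + e_3·(-2) + e_4·(-1) = 0
Solving this homogeneous linear system for the smallest-integer solution (first nonzero entry positive) gives (1, 3, 1, 2).

(1, 3, 1, 2)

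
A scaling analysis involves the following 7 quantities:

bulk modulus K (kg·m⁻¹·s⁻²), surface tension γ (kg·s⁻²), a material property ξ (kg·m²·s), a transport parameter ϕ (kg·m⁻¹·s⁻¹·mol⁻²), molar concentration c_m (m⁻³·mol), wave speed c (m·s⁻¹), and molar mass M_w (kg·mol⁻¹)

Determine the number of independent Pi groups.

There are 7 variables and 4 base dimensions (M, L, T, N).
The dimension matrix has rank 4.
Independent dimensionless groups: 7 − 4 = 3.

3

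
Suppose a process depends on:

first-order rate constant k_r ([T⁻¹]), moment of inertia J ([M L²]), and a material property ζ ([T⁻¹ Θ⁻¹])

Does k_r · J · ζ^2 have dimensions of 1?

no

Sum the exponent of each base dimension across the product:
  M: [k_r]_M + [J]_M + 2·[ζ]_M = (0) + (1) + 2·(0) = 1
  L: [k_r]_L + [J]_L + 2·[ζ]_L = (0) + (2) + 2·(0) = 2
  T: [k_r]_T + [J]_T + 2·[ζ]_T = (-1) + (0) + 2·(-1) = -3
  Θ: [k_r]_Θ + [J]_Θ + 2·[ζ]_Θ = (0) + (0) + 2·(-1) = -2
Net dimensions [M L² T⁻³ Θ⁻²] ≠ [1] — not dimensionless.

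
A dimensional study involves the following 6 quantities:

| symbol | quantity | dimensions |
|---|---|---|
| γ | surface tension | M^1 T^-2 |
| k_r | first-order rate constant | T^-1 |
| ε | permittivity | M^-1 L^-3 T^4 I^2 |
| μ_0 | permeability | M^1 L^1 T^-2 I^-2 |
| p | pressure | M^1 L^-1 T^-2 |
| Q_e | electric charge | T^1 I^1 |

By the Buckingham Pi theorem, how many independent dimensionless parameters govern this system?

There are 6 variables and 4 base dimensions (M, L, T, I).
The dimension matrix has rank 4.
Independent dimensionless groups: 6 − 4 = 2.

2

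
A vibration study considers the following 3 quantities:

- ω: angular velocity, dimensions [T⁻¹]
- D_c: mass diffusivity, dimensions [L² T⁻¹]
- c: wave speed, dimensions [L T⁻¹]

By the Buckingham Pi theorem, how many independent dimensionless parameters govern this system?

1

There are 3 variables and 2 base dimensions (L, T).
The dimension matrix has rank 2.
Independent dimensionless groups: 3 − 2 = 1.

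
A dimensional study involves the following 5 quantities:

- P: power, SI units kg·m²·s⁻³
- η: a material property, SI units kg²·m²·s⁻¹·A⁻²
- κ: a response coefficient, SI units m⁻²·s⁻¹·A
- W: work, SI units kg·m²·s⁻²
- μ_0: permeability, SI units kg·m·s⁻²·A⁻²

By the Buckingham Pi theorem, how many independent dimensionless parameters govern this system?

1

There are 5 variables and 4 base dimensions (M, L, T, I).
The dimension matrix has rank 4.
Independent dimensionless groups: 5 − 4 = 1.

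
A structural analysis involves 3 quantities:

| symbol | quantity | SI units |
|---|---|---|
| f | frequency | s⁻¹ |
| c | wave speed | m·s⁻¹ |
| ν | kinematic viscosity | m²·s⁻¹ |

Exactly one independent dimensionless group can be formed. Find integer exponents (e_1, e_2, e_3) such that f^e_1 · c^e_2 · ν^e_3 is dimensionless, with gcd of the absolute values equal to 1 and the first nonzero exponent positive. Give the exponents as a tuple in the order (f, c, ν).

(1, -2, 1)

L: e_1·(0) + e_2·(1) + e_3·(2) = 0
T: e_1·(-1) + e_2·(-1) + e_3·(-1) = 0
Solving this homogeneous linear system for the smallest-integer solution (first nonzero entry positive) gives (1, -2, 1).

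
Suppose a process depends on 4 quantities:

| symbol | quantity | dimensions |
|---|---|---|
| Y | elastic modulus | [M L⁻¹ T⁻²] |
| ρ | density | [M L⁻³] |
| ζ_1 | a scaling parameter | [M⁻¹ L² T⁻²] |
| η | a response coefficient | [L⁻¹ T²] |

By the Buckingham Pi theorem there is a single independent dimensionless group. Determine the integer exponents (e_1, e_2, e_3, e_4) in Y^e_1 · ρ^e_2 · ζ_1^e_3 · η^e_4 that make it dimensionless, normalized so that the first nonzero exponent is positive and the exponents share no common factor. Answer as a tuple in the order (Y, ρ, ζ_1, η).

M: e_1·(1) + e_2·(1) + e_3·(-1) + e_4·(0) = 0
L: e_1·(-1) + e_2·(-3) + e_3·(2) + e_4·(-1) = 0
T: e_1·(-2) + e_2·(0) + e_3·(-2) + e_4·(2) = 0
Solving this homogeneous linear system for the smallest-integer solution (first nonzero entry positive) gives (2, -1, 1, 3).

(2, -1, 1, 3)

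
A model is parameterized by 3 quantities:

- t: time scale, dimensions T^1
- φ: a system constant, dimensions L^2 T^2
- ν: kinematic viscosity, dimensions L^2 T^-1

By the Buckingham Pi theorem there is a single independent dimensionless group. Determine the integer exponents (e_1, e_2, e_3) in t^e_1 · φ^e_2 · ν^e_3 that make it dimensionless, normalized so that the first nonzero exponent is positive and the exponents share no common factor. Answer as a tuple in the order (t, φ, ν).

L: e_1·(0) + e_2·(2) + e_3·(2) = 0
T: e_1·(1) + e_2·(2) + e_3·(-1) = 0
Solving this homogeneous linear system for the smallest-integer solution (first nonzero entry positive) gives (3, -1, 1).

(3, -1, 1)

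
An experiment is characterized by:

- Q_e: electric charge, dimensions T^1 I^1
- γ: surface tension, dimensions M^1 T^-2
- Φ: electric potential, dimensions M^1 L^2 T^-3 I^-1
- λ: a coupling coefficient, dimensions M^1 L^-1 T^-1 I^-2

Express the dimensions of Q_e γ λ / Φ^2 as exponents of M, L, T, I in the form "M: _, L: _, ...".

Collect each base-dimension exponent across the product:
  M: (0) + (1) − 2·(1) + (1) = 0
  L: (0) + (0) − 2·(2) + (-1) = -5
  T: (1) + (-2) − 2·(-3) + (-1) = 4
  I: (1) + (0) − 2·(-1) + (-2) = 1
So the dimensions are [L⁻⁵ T⁴ I].

M: 0, L: -5, T: 4, I: 1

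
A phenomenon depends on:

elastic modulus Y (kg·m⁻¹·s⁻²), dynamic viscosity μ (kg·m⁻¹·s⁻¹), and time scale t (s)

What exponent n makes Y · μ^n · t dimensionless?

-1

Balance the M exponent: (1)·n from μ, plus (1) + (0) = 1 from the rest, must sum to zero.
n + 1 = 0, so n = -1.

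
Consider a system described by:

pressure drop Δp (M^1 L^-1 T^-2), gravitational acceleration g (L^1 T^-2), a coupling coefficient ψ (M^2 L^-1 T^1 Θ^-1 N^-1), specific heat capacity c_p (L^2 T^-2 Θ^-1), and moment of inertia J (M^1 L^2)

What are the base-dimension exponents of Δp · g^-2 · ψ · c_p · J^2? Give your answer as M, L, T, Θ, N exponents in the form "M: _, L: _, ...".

M: 5, L: 2, T: 1, Θ: -2, N: -1

Collect each base-dimension exponent across the product:
  M: (1) − 2·(0) + (2) + (0) + 2·(1) = 5
  L: (-1) − 2·(1) + (-1) + (2) + 2·(2) = 2
  T: (-2) − 2·(-2) + (1) + (-2) + 2·(0) = 1
  Θ: (0) − 2·(0) + (-1) + (-1) + 2·(0) = -2
  N: (0) − 2·(0) + (-1) + (0) + 2·(0) = -1
So the dimensions are [M⁵ L² T Θ⁻² N⁻¹].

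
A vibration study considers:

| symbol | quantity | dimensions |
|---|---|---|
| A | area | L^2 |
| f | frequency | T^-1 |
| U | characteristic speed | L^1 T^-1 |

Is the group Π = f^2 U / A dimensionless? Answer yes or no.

Sum the exponent of each base dimension across the product:
  L: −[A]_L + 2·[f]_L + [U]_L = −(2) + 2·(0) + (1) = -1
  T: −[A]_T + 2·[f]_T + [U]_T = −(0) + 2·(-1) + (-1) = -3
Net dimensions [L⁻¹ T⁻³] ≠ [1] — not dimensionless.

no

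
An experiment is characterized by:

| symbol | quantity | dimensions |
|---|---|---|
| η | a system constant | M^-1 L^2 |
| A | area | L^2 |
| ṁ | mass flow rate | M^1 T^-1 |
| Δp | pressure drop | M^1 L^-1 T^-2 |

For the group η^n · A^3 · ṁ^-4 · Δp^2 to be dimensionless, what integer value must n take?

Balance the M exponent: (-1)·n from η, plus 3·(0) − 4·(1) + 2·(1) = -2 from the rest, must sum to zero.
−n − 2 = 0, so n = -2.

-2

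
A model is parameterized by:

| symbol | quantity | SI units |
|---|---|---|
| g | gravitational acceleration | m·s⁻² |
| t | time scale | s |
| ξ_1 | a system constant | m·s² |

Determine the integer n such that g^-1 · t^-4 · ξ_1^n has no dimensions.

Balance the L exponent: (1)·n from ξ_1, plus −(1) − 4·(0) = -1 from the rest, must sum to zero.
n − 1 = 0, so n = 1.

1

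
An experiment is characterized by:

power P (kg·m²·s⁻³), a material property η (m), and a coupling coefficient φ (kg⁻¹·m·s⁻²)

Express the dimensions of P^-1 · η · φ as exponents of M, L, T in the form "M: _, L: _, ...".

M: -2, L: 0, T: 1

Collect each base-dimension exponent across the product:
  M: −(1) + (0) + (-1) = -2
  L: −(2) + (1) + (1) = 0
  T: −(-3) + (0) + (-2) = 1
So the dimensions are [M⁻² T].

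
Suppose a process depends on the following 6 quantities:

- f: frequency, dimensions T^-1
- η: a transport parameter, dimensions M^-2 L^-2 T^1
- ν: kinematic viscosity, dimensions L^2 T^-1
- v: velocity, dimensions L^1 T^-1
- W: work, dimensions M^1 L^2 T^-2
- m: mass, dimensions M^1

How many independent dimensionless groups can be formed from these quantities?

There are 6 variables and 3 base dimensions (M, L, T).
The dimension matrix has rank 3.
Independent dimensionless groups: 6 − 3 = 3.

3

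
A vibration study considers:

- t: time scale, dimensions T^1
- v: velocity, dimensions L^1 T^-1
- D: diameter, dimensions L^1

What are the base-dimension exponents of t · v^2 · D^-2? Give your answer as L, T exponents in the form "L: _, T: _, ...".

Collect each base-dimension exponent across the product:
  L: (0) + 2·(1) − 2·(1) = 0
  T: (1) + 2·(-1) − 2·(0) = -1
So the dimensions are [T⁻¹].

L: 0, T: -1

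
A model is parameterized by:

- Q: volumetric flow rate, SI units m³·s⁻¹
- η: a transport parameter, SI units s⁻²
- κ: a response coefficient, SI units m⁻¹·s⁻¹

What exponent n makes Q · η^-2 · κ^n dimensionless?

Balance the L exponent: (-1)·n from κ, plus (3) − 2·(0) = 3 from the rest, must sum to zero.
−n + 3 = 0, so n = 3.

3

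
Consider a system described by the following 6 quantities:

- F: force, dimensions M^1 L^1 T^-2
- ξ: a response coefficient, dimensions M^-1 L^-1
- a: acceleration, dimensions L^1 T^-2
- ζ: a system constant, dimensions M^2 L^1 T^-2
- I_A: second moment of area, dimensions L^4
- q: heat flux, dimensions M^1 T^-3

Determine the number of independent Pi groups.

There are 6 variables and 3 base dimensions (M, L, T).
The dimension matrix has rank 3.
Independent dimensionless groups: 6 − 3 = 3.

3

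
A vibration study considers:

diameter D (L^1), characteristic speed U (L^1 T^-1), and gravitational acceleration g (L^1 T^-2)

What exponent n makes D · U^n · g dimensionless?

-2

Balance the L exponent: (1)·n from U, plus (1) + (1) = 2 from the rest, must sum to zero.
n + 2 = 0, so n = -2.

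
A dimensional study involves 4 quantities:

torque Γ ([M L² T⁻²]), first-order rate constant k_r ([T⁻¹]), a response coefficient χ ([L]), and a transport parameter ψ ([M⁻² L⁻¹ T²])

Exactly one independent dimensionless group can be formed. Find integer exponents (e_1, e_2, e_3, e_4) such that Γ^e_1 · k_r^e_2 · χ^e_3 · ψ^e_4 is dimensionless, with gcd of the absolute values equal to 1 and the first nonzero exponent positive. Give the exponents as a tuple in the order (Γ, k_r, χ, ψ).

M: e_1·(1) + e_2·(0) + e_3·(0) + e_4·(-2) = 0
L: e_1·(2) + e_2·(0) + e_3·(1) + e_4·(-1) = 0
T: e_1·(-2) + e_2·(-1) + e_3·(0) + e_4·(2) = 0
Solving this homogeneous linear system for the smallest-integer solution (first nonzero entry positive) gives (2, -2, -3, 1).

(2, -2, -3, 1)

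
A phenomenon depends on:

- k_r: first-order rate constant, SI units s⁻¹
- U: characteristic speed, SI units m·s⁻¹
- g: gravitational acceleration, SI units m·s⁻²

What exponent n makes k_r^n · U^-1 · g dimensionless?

Balance the T exponent: (-1)·n from k_r, plus −(-1) + (-2) = -1 from the rest, must sum to zero.
−n − 1 = 0, so n = -1.

-1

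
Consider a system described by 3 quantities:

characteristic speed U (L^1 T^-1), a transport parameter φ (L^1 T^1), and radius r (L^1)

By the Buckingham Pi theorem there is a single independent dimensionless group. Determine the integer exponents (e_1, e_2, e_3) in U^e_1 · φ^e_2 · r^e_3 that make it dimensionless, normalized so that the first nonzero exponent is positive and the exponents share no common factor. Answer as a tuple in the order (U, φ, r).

L: e_1·(1) + e_2·(1) + e_3·(1) = 0
T: e_1·(-1) + e_2·(1) + e_3·(0) = 0
Solving this homogeneous linear system for the smallest-integer solution (first nonzero entry positive) gives (1, 1, -2).

(1, 1, -2)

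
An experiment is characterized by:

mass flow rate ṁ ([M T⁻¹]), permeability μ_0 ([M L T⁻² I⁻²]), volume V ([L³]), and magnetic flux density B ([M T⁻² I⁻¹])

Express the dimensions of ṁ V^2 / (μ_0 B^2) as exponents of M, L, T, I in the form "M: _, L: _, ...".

M: -2, L: 5, T: 5, I: 4

Collect each base-dimension exponent across the product:
  M: (1) − (1) + 2·(0) − 2·(1) = -2
  L: (0) − (1) + 2·(3) − 2·(0) = 5
  T: (-1) − (-2) + 2·(0) − 2·(-2) = 5
  I: (0) − (-2) + 2·(0) − 2·(-1) = 4
So the dimensions are [M⁻² L⁵ T⁵ I⁴].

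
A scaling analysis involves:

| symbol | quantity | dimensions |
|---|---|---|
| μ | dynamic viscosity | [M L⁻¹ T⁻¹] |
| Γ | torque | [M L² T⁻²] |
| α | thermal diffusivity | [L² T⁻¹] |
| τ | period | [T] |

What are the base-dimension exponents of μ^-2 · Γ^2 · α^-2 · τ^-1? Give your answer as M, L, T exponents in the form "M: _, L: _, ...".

Collect each base-dimension exponent across the product:
  M: −2·(1) + 2·(1) − 2·(0) − (0) = 0
  L: −2·(-1) + 2·(2) − 2·(2) − (0) = 2
  T: −2·(-1) + 2·(-2) − 2·(-1) − (1) = -1
So the dimensions are [L² T⁻¹].

M: 0, L: 2, T: -1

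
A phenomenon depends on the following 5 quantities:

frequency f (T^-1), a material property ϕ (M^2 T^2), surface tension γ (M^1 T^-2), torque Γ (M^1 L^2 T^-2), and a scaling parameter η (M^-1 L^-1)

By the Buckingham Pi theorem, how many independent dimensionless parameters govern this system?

2

There are 5 variables and 3 base dimensions (M, L, T).
The dimension matrix has rank 3.
Independent dimensionless groups: 5 − 3 = 2.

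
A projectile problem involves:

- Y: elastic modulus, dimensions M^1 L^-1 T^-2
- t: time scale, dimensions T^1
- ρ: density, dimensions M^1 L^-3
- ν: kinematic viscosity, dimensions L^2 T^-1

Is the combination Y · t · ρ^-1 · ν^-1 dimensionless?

yes

Sum the exponent of each base dimension across the product:
  M: [Y]_M + [t]_M − [ρ]_M − [ν]_M = (1) + (0) − (1) − (0) = 0
  L: [Y]_L + [t]_L − [ρ]_L − [ν]_L = (-1) + (0) − (-3) − (2) = 0
  T: [Y]_T + [t]_T − [ρ]_T − [ν]_T = (-2) + (1) − (0) − (-1) = 0
All base exponents vanish — dimensionless.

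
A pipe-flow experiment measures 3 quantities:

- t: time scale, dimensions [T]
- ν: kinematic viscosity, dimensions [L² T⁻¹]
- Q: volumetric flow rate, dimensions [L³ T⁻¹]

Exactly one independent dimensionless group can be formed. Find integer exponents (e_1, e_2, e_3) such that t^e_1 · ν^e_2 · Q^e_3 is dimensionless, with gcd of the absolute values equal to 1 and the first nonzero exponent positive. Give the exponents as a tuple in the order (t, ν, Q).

L: e_1·(0) + e_2·(2) + e_3·(3) = 0
T: e_1·(1) + e_2·(-1) + e_3·(-1) = 0
Solving this homogeneous linear system for the smallest-integer solution (first nonzero entry positive) gives (1, 3, -2).

(1, 3, -2)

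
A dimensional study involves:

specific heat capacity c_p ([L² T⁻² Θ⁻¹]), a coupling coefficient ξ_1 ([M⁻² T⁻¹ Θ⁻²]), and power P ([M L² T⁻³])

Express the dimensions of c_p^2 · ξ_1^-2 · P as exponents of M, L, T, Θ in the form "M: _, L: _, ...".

M: 5, L: 6, T: -5, Θ: 2

Collect each base-dimension exponent across the product:
  M: 2·(0) − 2·(-2) + (1) = 5
  L: 2·(2) − 2·(0) + (2) = 6
  T: 2·(-2) − 2·(-1) + (-3) = -5
  Θ: 2·(-1) − 2·(-2) + (0) = 2
So the dimensions are [M⁵ L⁶ T⁻⁵ Θ²].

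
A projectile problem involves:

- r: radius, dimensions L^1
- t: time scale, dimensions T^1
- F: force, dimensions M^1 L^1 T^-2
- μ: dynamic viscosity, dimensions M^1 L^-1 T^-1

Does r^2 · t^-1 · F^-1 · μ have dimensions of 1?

yes

Sum the exponent of each base dimension across the product:
  M: 2·[r]_M − [t]_M − [F]_M + [μ]_M = 2·(0) − (0) − (1) + (1) = 0
  L: 2·[r]_L − [t]_L − [F]_L + [μ]_L = 2·(1) − (0) − (1) + (-1) = 0
  T: 2·[r]_T − [t]_T − [F]_T + [μ]_T = 2·(0) − (1) − (-2) + (-1) = 0
All base exponents vanish — dimensionless.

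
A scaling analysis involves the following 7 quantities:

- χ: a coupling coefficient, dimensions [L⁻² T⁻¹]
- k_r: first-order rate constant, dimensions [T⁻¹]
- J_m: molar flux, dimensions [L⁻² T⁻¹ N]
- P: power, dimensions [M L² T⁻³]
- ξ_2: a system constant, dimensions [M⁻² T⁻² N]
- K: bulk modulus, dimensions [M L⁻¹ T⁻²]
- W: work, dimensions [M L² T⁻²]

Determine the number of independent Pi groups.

There are 7 variables and 4 base dimensions (M, L, T, N).
The dimension matrix has rank 4.
Independent dimensionless groups: 7 − 4 = 3.

3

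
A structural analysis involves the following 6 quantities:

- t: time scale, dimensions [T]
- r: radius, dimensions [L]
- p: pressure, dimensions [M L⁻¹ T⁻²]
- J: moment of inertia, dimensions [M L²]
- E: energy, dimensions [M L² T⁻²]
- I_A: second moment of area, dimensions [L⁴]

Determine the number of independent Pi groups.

3

There are 6 variables and 3 base dimensions (M, L, T).
The dimension matrix has rank 3.
Independent dimensionless groups: 6 − 3 = 3.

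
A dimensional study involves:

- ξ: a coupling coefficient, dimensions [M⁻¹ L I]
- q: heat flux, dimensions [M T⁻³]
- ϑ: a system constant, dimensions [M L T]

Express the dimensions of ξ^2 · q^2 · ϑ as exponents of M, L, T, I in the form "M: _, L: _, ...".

M: 1, L: 3, T: -5, I: 2

Collect each base-dimension exponent across the product:
  M: 2·(-1) + 2·(1) + (1) = 1
  L: 2·(1) + 2·(0) + (1) = 3
  T: 2·(0) + 2·(-3) + (1) = -5
  I: 2·(1) + 2·(0) + (0) = 2
So the dimensions are [M L³ T⁻⁵ I²].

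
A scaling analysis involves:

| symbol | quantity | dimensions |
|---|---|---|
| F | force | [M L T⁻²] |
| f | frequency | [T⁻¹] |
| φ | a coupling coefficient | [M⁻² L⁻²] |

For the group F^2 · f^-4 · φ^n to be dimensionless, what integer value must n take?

Balance the M exponent: (-2)·n from φ, plus 2·(1) − 4·(0) = 2 from the rest, must sum to zero.
-2n + 2 = 0, so n = 1.

1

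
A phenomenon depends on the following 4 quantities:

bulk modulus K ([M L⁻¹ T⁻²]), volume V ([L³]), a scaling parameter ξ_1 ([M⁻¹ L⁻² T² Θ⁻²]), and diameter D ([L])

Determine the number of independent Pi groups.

1

There are 4 variables and 4 base dimensions (M, L, T, Θ).
The dimension matrix has rank 3 (less than 4: the dimension vectors are linearly dependent).
Independent dimensionless groups: 4 − 3 = 1.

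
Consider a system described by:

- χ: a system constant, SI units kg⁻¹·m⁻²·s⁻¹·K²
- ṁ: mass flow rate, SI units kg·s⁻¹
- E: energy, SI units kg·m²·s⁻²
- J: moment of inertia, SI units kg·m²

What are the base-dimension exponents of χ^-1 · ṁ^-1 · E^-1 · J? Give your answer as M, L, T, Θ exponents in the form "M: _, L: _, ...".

Collect each base-dimension exponent across the product:
  M: −(-1) − (1) − (1) + (1) = 0
  L: −(-2) − (0) − (2) + (2) = 2
  T: −(-1) − (-1) − (-2) + (0) = 4
  Θ: −(2) − (0) − (0) + (0) = -2
So the dimensions are [L² T⁴ Θ⁻²].

M: 0, L: 2, T: 4, Θ: -2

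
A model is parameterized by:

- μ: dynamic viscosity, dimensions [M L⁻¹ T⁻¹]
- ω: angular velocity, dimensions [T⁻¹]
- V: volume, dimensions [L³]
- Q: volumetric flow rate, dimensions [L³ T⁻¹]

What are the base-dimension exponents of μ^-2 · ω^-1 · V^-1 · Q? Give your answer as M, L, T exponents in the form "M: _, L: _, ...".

Collect each base-dimension exponent across the product:
  M: −2·(1) − (0) − (0) + (0) = -2
  L: −2·(-1) − (0) − (3) + (3) = 2
  T: −2·(-1) − (-1) − (0) + (-1) = 2
So the dimensions are [M⁻² L² T²].

M: -2, L: 2, T: 2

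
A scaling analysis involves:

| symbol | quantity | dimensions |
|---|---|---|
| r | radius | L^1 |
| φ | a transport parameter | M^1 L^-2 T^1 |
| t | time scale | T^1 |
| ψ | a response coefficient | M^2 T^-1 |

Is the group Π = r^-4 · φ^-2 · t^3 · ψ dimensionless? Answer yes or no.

yes

Sum the exponent of each base dimension across the product:
  M: −4·[r]_M − 2·[φ]_M + 3·[t]_M + [ψ]_M = −4·(0) − 2·(1) + 3·(0) + (2) = 0
  L: −4·[r]_L − 2·[φ]_L + 3·[t]_L + [ψ]_L = −4·(1) − 2·(-2) + 3·(0) + (0) = 0
  T: −4·[r]_T − 2·[φ]_T + 3·[t]_T + [ψ]_T = −4·(0) − 2·(1) + 3·(1) + (-1) = 0
All base exponents vanish — dimensionless.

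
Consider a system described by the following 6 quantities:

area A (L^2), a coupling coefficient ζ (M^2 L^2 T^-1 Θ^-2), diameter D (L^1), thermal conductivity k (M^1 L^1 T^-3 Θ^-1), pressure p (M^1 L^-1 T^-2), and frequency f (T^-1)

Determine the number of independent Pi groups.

There are 6 variables and 4 base dimensions (M, L, T, Θ).
The dimension matrix has rank 4.
Independent dimensionless groups: 6 − 4 = 2.

2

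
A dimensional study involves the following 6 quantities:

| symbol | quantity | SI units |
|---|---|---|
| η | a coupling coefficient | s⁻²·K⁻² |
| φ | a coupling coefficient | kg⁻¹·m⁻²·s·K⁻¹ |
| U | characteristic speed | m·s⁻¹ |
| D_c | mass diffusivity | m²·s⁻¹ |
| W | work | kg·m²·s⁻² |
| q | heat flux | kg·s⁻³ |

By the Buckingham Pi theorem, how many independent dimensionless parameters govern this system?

2

There are 6 variables and 4 base dimensions (M, L, T, Θ).
The dimension matrix has rank 4.
Independent dimensionless groups: 6 − 4 = 2.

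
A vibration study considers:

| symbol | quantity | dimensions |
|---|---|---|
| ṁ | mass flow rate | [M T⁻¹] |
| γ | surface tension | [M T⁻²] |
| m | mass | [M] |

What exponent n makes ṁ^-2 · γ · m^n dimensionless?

Balance the M exponent: (1)·n from m, plus −2·(1) + (1) = -1 from the rest, must sum to zero.
n − 1 = 0, so n = 1.

1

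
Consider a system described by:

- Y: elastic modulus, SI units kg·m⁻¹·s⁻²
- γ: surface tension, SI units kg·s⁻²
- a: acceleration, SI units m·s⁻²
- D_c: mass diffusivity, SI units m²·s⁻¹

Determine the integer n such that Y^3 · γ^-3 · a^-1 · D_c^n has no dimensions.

2

Balance the L exponent: (2)·n from D_c, plus 3·(-1) − 3·(0) − (1) = -4 from the rest, must sum to zero.
2n − 4 = 0, so n = 2.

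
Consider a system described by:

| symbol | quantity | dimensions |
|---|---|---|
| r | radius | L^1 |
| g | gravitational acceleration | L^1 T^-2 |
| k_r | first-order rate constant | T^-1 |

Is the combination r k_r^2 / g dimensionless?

yes

Sum the exponent of each base dimension across the product:
  M: [r]_M − [g]_M + 2·[k_r]_M = (0) − (0) + 2·(0) = 0
  L: [r]_L − [g]_L + 2·[k_r]_L = (1) − (1) + 2·(0) = 0
  T: [r]_T − [g]_T + 2·[k_r]_T = (0) − (-2) + 2·(-1) = 0
All base exponents vanish — dimensionless.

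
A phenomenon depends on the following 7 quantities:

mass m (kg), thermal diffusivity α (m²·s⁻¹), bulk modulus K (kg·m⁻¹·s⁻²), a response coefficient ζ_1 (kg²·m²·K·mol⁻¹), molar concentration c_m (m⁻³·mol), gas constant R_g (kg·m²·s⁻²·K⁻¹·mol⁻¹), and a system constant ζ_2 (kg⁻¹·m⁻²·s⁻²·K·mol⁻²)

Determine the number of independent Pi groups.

There are 7 variables and 5 base dimensions (M, L, T, Θ, N).
The dimension matrix has rank 5.
Independent dimensionless groups: 7 − 5 = 2.

2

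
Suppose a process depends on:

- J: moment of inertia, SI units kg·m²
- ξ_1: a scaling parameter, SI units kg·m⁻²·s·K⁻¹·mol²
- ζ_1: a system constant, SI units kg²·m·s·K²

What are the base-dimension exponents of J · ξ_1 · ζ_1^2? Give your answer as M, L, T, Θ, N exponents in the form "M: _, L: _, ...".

M: 6, L: 2, T: 3, Θ: 3, N: 2

Collect each base-dimension exponent across the product:
  M: (1) + (1) + 2·(2) = 6
  L: (2) + (-2) + 2·(1) = 2
  T: (0) + (1) + 2·(1) = 3
  Θ: (0) + (-1) + 2·(2) = 3
  N: (0) + (2) + 2·(0) = 2
So the dimensions are [M⁶ L² T³ Θ³ N²].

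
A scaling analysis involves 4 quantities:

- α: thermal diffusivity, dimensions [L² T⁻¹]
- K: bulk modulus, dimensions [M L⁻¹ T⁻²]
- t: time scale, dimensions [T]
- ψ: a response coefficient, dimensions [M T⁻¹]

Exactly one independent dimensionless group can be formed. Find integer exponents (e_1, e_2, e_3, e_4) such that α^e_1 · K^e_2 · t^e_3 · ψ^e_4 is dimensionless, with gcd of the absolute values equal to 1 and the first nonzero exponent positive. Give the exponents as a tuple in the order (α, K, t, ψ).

M: e_1·(0) + e_2·(1) + e_3·(0) + e_4·(1) = 0
L: e_1·(2) + e_2·(-1) + e_3·(0) + e_4·(0) = 0
T: e_1·(-1) + e_2·(-2) + e_3·(1) + e_4·(-1) = 0
Solving this homogeneous linear system for the smallest-integer solution (first nonzero entry positive) gives (1, 2, 3, -2).

(1, 2, 3, -2)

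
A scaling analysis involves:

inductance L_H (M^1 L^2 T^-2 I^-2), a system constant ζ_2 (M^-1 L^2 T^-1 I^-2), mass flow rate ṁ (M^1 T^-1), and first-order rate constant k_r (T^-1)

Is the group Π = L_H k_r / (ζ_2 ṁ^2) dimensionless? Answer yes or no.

yes

Sum the exponent of each base dimension across the product:
  M: [L_H]_M − [ζ_2]_M − 2·[ṁ]_M + [k_r]_M = (1) − (-1) − 2·(1) + (0) = 0
  L: [L_H]_L − [ζ_2]_L − 2·[ṁ]_L + [k_r]_L = (2) − (2) − 2·(0) + (0) = 0
  T: [L_H]_T − [ζ_2]_T − 2·[ṁ]_T + [k_r]_T = (-2) − (-1) − 2·(-1) + (-1) = 0
  I: [L_H]_I − [ζ_2]_I − 2·[ṁ]_I + [k_r]_I = (-2) − (-2) − 2·(0) + (0) = 0
All base exponents vanish — dimensionless.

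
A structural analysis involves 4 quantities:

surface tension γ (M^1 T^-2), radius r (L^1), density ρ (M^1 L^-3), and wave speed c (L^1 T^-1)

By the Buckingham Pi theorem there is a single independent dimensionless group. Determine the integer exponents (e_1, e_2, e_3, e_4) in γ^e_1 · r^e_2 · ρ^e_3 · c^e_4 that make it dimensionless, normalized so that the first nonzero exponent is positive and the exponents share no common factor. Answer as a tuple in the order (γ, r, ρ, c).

(1, -1, -1, -2)

M: e_1·(1) + e_2·(0) + e_3·(1) + e_4·(0) = 0
L: e_1·(0) + e_2·(1) + e_3·(-3) + e_4·(1) = 0
T: e_1·(-2) + e_2·(0) + e_3·(0) + e_4·(-1) = 0
Solving this homogeneous linear system for the smallest-integer solution (first nonzero entry positive) gives (1, -1, -1, -2).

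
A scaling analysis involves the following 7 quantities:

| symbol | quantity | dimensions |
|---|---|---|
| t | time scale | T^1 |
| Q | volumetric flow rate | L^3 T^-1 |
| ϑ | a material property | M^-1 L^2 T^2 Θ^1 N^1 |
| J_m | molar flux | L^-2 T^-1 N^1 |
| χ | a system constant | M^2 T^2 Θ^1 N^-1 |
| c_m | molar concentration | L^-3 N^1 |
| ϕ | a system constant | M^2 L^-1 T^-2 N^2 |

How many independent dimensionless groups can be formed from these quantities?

2

There are 7 variables and 5 base dimensions (M, L, T, Θ, N).
The dimension matrix has rank 5.
Independent dimensionless groups: 7 − 5 = 2.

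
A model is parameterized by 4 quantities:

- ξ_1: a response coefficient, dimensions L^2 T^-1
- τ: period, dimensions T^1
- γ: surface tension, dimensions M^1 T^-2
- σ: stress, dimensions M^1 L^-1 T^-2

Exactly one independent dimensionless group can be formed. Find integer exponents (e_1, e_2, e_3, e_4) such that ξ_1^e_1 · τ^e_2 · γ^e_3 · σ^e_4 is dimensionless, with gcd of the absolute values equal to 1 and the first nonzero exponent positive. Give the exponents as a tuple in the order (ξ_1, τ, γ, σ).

M: e_1·(0) + e_2·(0) + e_3·(1) + e_4·(1) = 0
L: e_1·(2) + e_2·(0) + e_3·(0) + e_4·(-1) = 0
T: e_1·(-1) + e_2·(1) + e_3·(-2) + e_4·(-2) = 0
Solving this homogeneous linear system for the smallest-integer solution (first nonzero entry positive) gives (1, 1, -2, 2).

(1, 1, -2, 2)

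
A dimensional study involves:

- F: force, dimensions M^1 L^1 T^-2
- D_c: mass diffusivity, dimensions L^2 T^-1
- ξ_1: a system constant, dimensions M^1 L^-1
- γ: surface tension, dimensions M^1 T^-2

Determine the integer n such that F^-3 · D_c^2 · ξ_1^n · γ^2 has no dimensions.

1

Balance the M exponent: (1)·n from ξ_1, plus −3·(1) + 2·(0) + 2·(1) = -1 from the rest, must sum to zero.
n − 1 = 0, so n = 1.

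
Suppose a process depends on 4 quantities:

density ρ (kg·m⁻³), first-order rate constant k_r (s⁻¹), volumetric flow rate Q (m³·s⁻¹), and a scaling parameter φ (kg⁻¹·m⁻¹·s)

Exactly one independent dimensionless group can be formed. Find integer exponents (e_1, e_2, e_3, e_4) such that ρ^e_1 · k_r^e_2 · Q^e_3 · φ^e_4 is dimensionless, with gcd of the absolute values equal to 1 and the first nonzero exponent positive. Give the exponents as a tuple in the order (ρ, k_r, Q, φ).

(3, -1, 4, 3)

M: e_1·(1) + e_2·(0) + e_3·(0) + e_4·(-1) = 0
L: e_1·(-3) + e_2·(0) + e_3·(3) + e_4·(-1) = 0
T: e_1·(0) + e_2·(-1) + e_3·(-1) + e_4·(1) = 0
Solving this homogeneous linear system for the smallest-integer solution (first nonzero entry positive) gives (3, -1, 4, 3).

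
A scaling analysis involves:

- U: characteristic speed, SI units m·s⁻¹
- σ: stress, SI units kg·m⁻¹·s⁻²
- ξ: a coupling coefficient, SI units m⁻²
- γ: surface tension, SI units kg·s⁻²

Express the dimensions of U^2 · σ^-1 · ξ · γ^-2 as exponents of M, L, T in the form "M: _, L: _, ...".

M: -3, L: 1, T: 4

Collect each base-dimension exponent across the product:
  M: 2·(0) − (1) + (0) − 2·(1) = -3
  L: 2·(1) − (-1) + (-2) − 2·(0) = 1
  T: 2·(-1) − (-2) + (0) − 2·(-2) = 4
So the dimensions are [M⁻³ L T⁴].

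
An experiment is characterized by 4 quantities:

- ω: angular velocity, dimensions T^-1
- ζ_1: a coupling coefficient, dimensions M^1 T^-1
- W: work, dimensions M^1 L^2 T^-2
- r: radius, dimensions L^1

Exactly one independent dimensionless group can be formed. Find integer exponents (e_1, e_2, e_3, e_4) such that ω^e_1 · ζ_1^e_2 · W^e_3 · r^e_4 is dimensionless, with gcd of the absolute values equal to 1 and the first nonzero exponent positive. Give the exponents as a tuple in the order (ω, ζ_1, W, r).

M: e_1·(0) + e_2·(1) + e_3·(1) + e_4·(0) = 0
L: e_1·(0) + e_2·(0) + e_3·(2) + e_4·(1) = 0
T: e_1·(-1) + e_2·(-1) + e_3·(-2) + e_4·(0) = 0
Solving this homogeneous linear system for the smallest-integer solution (first nonzero entry positive) gives (1, 1, -1, 2).

(1, 1, -1, 2)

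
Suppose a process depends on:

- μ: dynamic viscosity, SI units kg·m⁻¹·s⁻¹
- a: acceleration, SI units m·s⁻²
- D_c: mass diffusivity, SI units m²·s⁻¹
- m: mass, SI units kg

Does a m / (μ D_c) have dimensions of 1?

yes

Sum the exponent of each base dimension across the product:
  M: −[μ]_M + [a]_M − [D_c]_M + [m]_M = −(1) + (0) − (0) + (1) = 0
  L: −[μ]_L + [a]_L − [D_c]_L + [m]_L = −(-1) + (1) − (2) + (0) = 0
  T: −[μ]_T + [a]_T − [D_c]_T + [m]_T = −(-1) + (-2) − (-1) + (0) = 0
All base exponents vanish — dimensionless.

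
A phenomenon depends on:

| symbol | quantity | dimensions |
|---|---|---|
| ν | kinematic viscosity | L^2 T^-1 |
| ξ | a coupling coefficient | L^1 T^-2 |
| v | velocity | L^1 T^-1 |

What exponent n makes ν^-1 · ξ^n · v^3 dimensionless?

Balance the L exponent: (1)·n from ξ, plus −(2) + 3·(1) = 1 from the rest, must sum to zero.
n + 1 = 0, so n = -1.

-1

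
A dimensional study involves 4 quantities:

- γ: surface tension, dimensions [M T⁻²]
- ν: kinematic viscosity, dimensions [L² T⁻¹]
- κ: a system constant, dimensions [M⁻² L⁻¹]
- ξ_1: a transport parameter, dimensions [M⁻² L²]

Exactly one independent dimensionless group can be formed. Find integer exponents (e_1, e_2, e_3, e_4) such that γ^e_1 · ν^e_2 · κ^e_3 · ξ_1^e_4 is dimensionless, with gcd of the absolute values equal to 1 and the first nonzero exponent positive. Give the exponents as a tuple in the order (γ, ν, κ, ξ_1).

M: e_1·(1) + e_2·(0) + e_3·(-2) + e_4·(-2) = 0
L: e_1·(0) + e_2·(2) + e_3·(-1) + e_4·(2) = 0
T: e_1·(-2) + e_2·(-1) + e_3·(0) + e_4·(0) = 0
Solving this homogeneous linear system for the smallest-integer solution (first nonzero entry positive) gives (2, -4, -2, 3).

(2, -4, -2, 3)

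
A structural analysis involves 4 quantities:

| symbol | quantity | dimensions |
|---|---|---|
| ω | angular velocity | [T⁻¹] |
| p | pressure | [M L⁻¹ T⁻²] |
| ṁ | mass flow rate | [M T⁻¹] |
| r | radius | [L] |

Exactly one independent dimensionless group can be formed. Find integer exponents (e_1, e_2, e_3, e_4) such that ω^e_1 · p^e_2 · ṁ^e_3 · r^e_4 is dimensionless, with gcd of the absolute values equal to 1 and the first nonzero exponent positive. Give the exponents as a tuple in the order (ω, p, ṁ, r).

M: e_1·(0) + e_2·(1) + e_3·(1) + e_4·(0) = 0
L: e_1·(0) + e_2·(-1) + e_3·(0) + e_4·(1) = 0
T: e_1·(-1) + e_2·(-2) + e_3·(-1) + e_4·(0) = 0
Solving this homogeneous linear system for the smallest-integer solution (first nonzero entry positive) gives (1, -1, 1, -1).

(1, -1, 1, -1)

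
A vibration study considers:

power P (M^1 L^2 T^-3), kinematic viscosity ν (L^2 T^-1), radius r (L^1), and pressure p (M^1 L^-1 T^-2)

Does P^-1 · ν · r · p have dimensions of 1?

yes

Sum the exponent of each base dimension across the product:
  M: −[P]_M + [ν]_M + [r]_M + [p]_M = −(1) + (0) + (0) + (1) = 0
  L: −[P]_L + [ν]_L + [r]_L + [p]_L = −(2) + (2) + (1) + (-1) = 0
  T: −[P]_T + [ν]_T + [r]_T + [p]_T = −(-3) + (-1) + (0) + (-2) = 0
All base exponents vanish — dimensionless.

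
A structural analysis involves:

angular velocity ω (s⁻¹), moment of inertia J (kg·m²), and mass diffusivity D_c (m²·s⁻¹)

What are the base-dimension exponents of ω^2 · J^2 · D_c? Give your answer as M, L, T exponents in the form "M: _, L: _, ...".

Collect each base-dimension exponent across the product:
  M: 2·(0) + 2·(1) + (0) = 2
  L: 2·(0) + 2·(2) + (2) = 6
  T: 2·(-1) + 2·(0) + (-1) = -3
So the dimensions are [M² L⁶ T⁻³].

M: 2, L: 6, T: -3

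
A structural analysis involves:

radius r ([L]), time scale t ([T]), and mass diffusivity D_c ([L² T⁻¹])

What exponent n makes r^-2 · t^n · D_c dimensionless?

1

Balance the T exponent: (1)·n from t, plus −2·(0) + (-1) = -1 from the rest, must sum to zero.
n − 1 = 0, so n = 1.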